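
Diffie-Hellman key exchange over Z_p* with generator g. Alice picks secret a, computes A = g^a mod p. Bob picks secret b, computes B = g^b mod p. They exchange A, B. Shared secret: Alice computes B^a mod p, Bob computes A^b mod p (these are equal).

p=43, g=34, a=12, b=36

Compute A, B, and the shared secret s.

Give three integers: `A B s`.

Answer: 16 11 16

Derivation:
A = 34^12 mod 43  (bits of 12 = 1100)
  bit 0 = 1: r = r^2 * 34 mod 43 = 1^2 * 34 = 1*34 = 34
  bit 1 = 1: r = r^2 * 34 mod 43 = 34^2 * 34 = 38*34 = 2
  bit 2 = 0: r = r^2 mod 43 = 2^2 = 4
  bit 3 = 0: r = r^2 mod 43 = 4^2 = 16
  -> A = 16
B = 34^36 mod 43  (bits of 36 = 100100)
  bit 0 = 1: r = r^2 * 34 mod 43 = 1^2 * 34 = 1*34 = 34
  bit 1 = 0: r = r^2 mod 43 = 34^2 = 38
  bit 2 = 0: r = r^2 mod 43 = 38^2 = 25
  bit 3 = 1: r = r^2 * 34 mod 43 = 25^2 * 34 = 23*34 = 8
  bit 4 = 0: r = r^2 mod 43 = 8^2 = 21
  bit 5 = 0: r = r^2 mod 43 = 21^2 = 11
  -> B = 11
s = B^a = 11^12 mod 43  (bits of 12 = 1100)
  bit 0 = 1: r = r^2 * 11 mod 43 = 1^2 * 11 = 1*11 = 11
  bit 1 = 1: r = r^2 * 11 mod 43 = 11^2 * 11 = 35*11 = 41
  bit 2 = 0: r = r^2 mod 43 = 41^2 = 4
  bit 3 = 0: r = r^2 mod 43 = 4^2 = 16
  -> s = B^a = 16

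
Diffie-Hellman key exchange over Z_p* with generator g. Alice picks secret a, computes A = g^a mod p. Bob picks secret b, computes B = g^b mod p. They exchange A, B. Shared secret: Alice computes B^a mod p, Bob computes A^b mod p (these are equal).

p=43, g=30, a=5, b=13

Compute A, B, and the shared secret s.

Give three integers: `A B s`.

Answer: 12 26 3

Derivation:
A = 30^5 mod 43  (bits of 5 = 101)
  bit 0 = 1: r = r^2 * 30 mod 43 = 1^2 * 30 = 1*30 = 30
  bit 1 = 0: r = r^2 mod 43 = 30^2 = 40
  bit 2 = 1: r = r^2 * 30 mod 43 = 40^2 * 30 = 9*30 = 12
  -> A = 12
B = 30^13 mod 43  (bits of 13 = 1101)
  bit 0 = 1: r = r^2 * 30 mod 43 = 1^2 * 30 = 1*30 = 30
  bit 1 = 1: r = r^2 * 30 mod 43 = 30^2 * 30 = 40*30 = 39
  bit 2 = 0: r = r^2 mod 43 = 39^2 = 16
  bit 3 = 1: r = r^2 * 30 mod 43 = 16^2 * 30 = 41*30 = 26
  -> B = 26
s = B^a = 26^5 mod 43  (bits of 5 = 101)
  bit 0 = 1: r = r^2 * 26 mod 43 = 1^2 * 26 = 1*26 = 26
  bit 1 = 0: r = r^2 mod 43 = 26^2 = 31
  bit 2 = 1: r = r^2 * 26 mod 43 = 31^2 * 26 = 15*26 = 3
  -> s = B^a = 3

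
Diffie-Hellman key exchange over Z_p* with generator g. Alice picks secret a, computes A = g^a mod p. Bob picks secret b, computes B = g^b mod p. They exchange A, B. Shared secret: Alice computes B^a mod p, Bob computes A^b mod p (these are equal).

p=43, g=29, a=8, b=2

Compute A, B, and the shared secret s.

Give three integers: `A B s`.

Answer: 31 24 15

Derivation:
A = 29^8 mod 43  (bits of 8 = 1000)
  bit 0 = 1: r = r^2 * 29 mod 43 = 1^2 * 29 = 1*29 = 29
  bit 1 = 0: r = r^2 mod 43 = 29^2 = 24
  bit 2 = 0: r = r^2 mod 43 = 24^2 = 17
  bit 3 = 0: r = r^2 mod 43 = 17^2 = 31
  -> A = 31
B = 29^2 mod 43  (bits of 2 = 10)
  bit 0 = 1: r = r^2 * 29 mod 43 = 1^2 * 29 = 1*29 = 29
  bit 1 = 0: r = r^2 mod 43 = 29^2 = 24
  -> B = 24
s = B^a = 24^8 mod 43  (bits of 8 = 1000)
  bit 0 = 1: r = r^2 * 24 mod 43 = 1^2 * 24 = 1*24 = 24
  bit 1 = 0: r = r^2 mod 43 = 24^2 = 17
  bit 2 = 0: r = r^2 mod 43 = 17^2 = 31
  bit 3 = 0: r = r^2 mod 43 = 31^2 = 15
  -> s = B^a = 15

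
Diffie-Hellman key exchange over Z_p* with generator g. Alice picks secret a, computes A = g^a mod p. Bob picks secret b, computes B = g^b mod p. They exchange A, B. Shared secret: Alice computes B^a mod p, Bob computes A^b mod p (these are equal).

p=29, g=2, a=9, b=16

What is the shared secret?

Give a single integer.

Answer: 16

Derivation:
A = 2^9 mod 29  (bits of 9 = 1001)
  bit 0 = 1: r = r^2 * 2 mod 29 = 1^2 * 2 = 1*2 = 2
  bit 1 = 0: r = r^2 mod 29 = 2^2 = 4
  bit 2 = 0: r = r^2 mod 29 = 4^2 = 16
  bit 3 = 1: r = r^2 * 2 mod 29 = 16^2 * 2 = 24*2 = 19
  -> A = 19
B = 2^16 mod 29  (bits of 16 = 10000)
  bit 0 = 1: r = r^2 * 2 mod 29 = 1^2 * 2 = 1*2 = 2
  bit 1 = 0: r = r^2 mod 29 = 2^2 = 4
  bit 2 = 0: r = r^2 mod 29 = 4^2 = 16
  bit 3 = 0: r = r^2 mod 29 = 16^2 = 24
  bit 4 = 0: r = r^2 mod 29 = 24^2 = 25
  -> B = 25
s = B^a = 25^9 mod 29  (bits of 9 = 1001)
  bit 0 = 1: r = r^2 * 25 mod 29 = 1^2 * 25 = 1*25 = 25
  bit 1 = 0: r = r^2 mod 29 = 25^2 = 16
  bit 2 = 0: r = r^2 mod 29 = 16^2 = 24
  bit 3 = 1: r = r^2 * 25 mod 29 = 24^2 * 25 = 25*25 = 16
  -> s = B^a = 16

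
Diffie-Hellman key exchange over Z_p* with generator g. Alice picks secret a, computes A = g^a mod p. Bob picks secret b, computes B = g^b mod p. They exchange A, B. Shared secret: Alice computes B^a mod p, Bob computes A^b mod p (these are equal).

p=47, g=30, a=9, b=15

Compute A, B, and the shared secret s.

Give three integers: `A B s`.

A = 30^9 mod 47  (bits of 9 = 1001)
  bit 0 = 1: r = r^2 * 30 mod 47 = 1^2 * 30 = 1*30 = 30
  bit 1 = 0: r = r^2 mod 47 = 30^2 = 7
  bit 2 = 0: r = r^2 mod 47 = 7^2 = 2
  bit 3 = 1: r = r^2 * 30 mod 47 = 2^2 * 30 = 4*30 = 26
  -> A = 26
B = 30^15 mod 47  (bits of 15 = 1111)
  bit 0 = 1: r = r^2 * 30 mod 47 = 1^2 * 30 = 1*30 = 30
  bit 1 = 1: r = r^2 * 30 mod 47 = 30^2 * 30 = 7*30 = 22
  bit 2 = 1: r = r^2 * 30 mod 47 = 22^2 * 30 = 14*30 = 44
  bit 3 = 1: r = r^2 * 30 mod 47 = 44^2 * 30 = 9*30 = 35
  -> B = 35
s = B^a = 35^9 mod 47  (bits of 9 = 1001)
  bit 0 = 1: r = r^2 * 35 mod 47 = 1^2 * 35 = 1*35 = 35
  bit 1 = 0: r = r^2 mod 47 = 35^2 = 3
  bit 2 = 0: r = r^2 mod 47 = 3^2 = 9
  bit 3 = 1: r = r^2 * 35 mod 47 = 9^2 * 35 = 34*35 = 15
  -> s = B^a = 15

Answer: 26 35 15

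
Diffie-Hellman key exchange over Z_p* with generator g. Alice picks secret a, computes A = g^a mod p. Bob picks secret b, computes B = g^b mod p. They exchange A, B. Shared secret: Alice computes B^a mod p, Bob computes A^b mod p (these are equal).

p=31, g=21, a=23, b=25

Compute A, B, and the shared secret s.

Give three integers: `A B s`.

Answer: 17 26 6

Derivation:
A = 21^23 mod 31  (bits of 23 = 10111)
  bit 0 = 1: r = r^2 * 21 mod 31 = 1^2 * 21 = 1*21 = 21
  bit 1 = 0: r = r^2 mod 31 = 21^2 = 7
  bit 2 = 1: r = r^2 * 21 mod 31 = 7^2 * 21 = 18*21 = 6
  bit 3 = 1: r = r^2 * 21 mod 31 = 6^2 * 21 = 5*21 = 12
  bit 4 = 1: r = r^2 * 21 mod 31 = 12^2 * 21 = 20*21 = 17
  -> A = 17
B = 21^25 mod 31  (bits of 25 = 11001)
  bit 0 = 1: r = r^2 * 21 mod 31 = 1^2 * 21 = 1*21 = 21
  bit 1 = 1: r = r^2 * 21 mod 31 = 21^2 * 21 = 7*21 = 23
  bit 2 = 0: r = r^2 mod 31 = 23^2 = 2
  bit 3 = 0: r = r^2 mod 31 = 2^2 = 4
  bit 4 = 1: r = r^2 * 21 mod 31 = 4^2 * 21 = 16*21 = 26
  -> B = 26
s = B^a = 26^23 mod 31  (bits of 23 = 10111)
  bit 0 = 1: r = r^2 * 26 mod 31 = 1^2 * 26 = 1*26 = 26
  bit 1 = 0: r = r^2 mod 31 = 26^2 = 25
  bit 2 = 1: r = r^2 * 26 mod 31 = 25^2 * 26 = 5*26 = 6
  bit 3 = 1: r = r^2 * 26 mod 31 = 6^2 * 26 = 5*26 = 6
  bit 4 = 1: r = r^2 * 26 mod 31 = 6^2 * 26 = 5*26 = 6
  -> s = B^a = 6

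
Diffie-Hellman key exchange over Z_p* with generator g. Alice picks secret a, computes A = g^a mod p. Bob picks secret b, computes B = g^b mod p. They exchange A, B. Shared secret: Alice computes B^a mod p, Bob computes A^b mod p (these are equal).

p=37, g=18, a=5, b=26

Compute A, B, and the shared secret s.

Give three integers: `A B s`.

A = 18^5 mod 37  (bits of 5 = 101)
  bit 0 = 1: r = r^2 * 18 mod 37 = 1^2 * 18 = 1*18 = 18
  bit 1 = 0: r = r^2 mod 37 = 18^2 = 28
  bit 2 = 1: r = r^2 * 18 mod 37 = 28^2 * 18 = 7*18 = 15
  -> A = 15
B = 18^26 mod 37  (bits of 26 = 11010)
  bit 0 = 1: r = r^2 * 18 mod 37 = 1^2 * 18 = 1*18 = 18
  bit 1 = 1: r = r^2 * 18 mod 37 = 18^2 * 18 = 28*18 = 23
  bit 2 = 0: r = r^2 mod 37 = 23^2 = 11
  bit 3 = 1: r = r^2 * 18 mod 37 = 11^2 * 18 = 10*18 = 32
  bit 4 = 0: r = r^2 mod 37 = 32^2 = 25
  -> B = 25
s = B^a = 25^5 mod 37  (bits of 5 = 101)
  bit 0 = 1: r = r^2 * 25 mod 37 = 1^2 * 25 = 1*25 = 25
  bit 1 = 0: r = r^2 mod 37 = 25^2 = 33
  bit 2 = 1: r = r^2 * 25 mod 37 = 33^2 * 25 = 16*25 = 30
  -> s = B^a = 30

Answer: 15 25 30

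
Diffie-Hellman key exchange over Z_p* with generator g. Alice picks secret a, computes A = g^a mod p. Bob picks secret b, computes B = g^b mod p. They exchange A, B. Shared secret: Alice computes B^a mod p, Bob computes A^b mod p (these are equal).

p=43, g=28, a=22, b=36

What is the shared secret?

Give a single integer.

Answer: 4

Derivation:
A = 28^22 mod 43  (bits of 22 = 10110)
  bit 0 = 1: r = r^2 * 28 mod 43 = 1^2 * 28 = 1*28 = 28
  bit 1 = 0: r = r^2 mod 43 = 28^2 = 10
  bit 2 = 1: r = r^2 * 28 mod 43 = 10^2 * 28 = 14*28 = 5
  bit 3 = 1: r = r^2 * 28 mod 43 = 5^2 * 28 = 25*28 = 12
  bit 4 = 0: r = r^2 mod 43 = 12^2 = 15
  -> A = 15
B = 28^36 mod 43  (bits of 36 = 100100)
  bit 0 = 1: r = r^2 * 28 mod 43 = 1^2 * 28 = 1*28 = 28
  bit 1 = 0: r = r^2 mod 43 = 28^2 = 10
  bit 2 = 0: r = r^2 mod 43 = 10^2 = 14
  bit 3 = 1: r = r^2 * 28 mod 43 = 14^2 * 28 = 24*28 = 27
  bit 4 = 0: r = r^2 mod 43 = 27^2 = 41
  bit 5 = 0: r = r^2 mod 43 = 41^2 = 4
  -> B = 4
s = B^a = 4^22 mod 43  (bits of 22 = 10110)
  bit 0 = 1: r = r^2 * 4 mod 43 = 1^2 * 4 = 1*4 = 4
  bit 1 = 0: r = r^2 mod 43 = 4^2 = 16
  bit 2 = 1: r = r^2 * 4 mod 43 = 16^2 * 4 = 41*4 = 35
  bit 3 = 1: r = r^2 * 4 mod 43 = 35^2 * 4 = 21*4 = 41
  bit 4 = 0: r = r^2 mod 43 = 41^2 = 4
  -> s = B^a = 4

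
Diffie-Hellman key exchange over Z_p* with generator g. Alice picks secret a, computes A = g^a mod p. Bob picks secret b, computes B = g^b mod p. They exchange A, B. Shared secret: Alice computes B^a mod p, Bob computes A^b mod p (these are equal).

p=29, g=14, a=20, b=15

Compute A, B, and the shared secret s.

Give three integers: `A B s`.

A = 14^20 mod 29  (bits of 20 = 10100)
  bit 0 = 1: r = r^2 * 14 mod 29 = 1^2 * 14 = 1*14 = 14
  bit 1 = 0: r = r^2 mod 29 = 14^2 = 22
  bit 2 = 1: r = r^2 * 14 mod 29 = 22^2 * 14 = 20*14 = 19
  bit 3 = 0: r = r^2 mod 29 = 19^2 = 13
  bit 4 = 0: r = r^2 mod 29 = 13^2 = 24
  -> A = 24
B = 14^15 mod 29  (bits of 15 = 1111)
  bit 0 = 1: r = r^2 * 14 mod 29 = 1^2 * 14 = 1*14 = 14
  bit 1 = 1: r = r^2 * 14 mod 29 = 14^2 * 14 = 22*14 = 18
  bit 2 = 1: r = r^2 * 14 mod 29 = 18^2 * 14 = 5*14 = 12
  bit 3 = 1: r = r^2 * 14 mod 29 = 12^2 * 14 = 28*14 = 15
  -> B = 15
s = B^a = 15^20 mod 29  (bits of 20 = 10100)
  bit 0 = 1: r = r^2 * 15 mod 29 = 1^2 * 15 = 1*15 = 15
  bit 1 = 0: r = r^2 mod 29 = 15^2 = 22
  bit 2 = 1: r = r^2 * 15 mod 29 = 22^2 * 15 = 20*15 = 10
  bit 3 = 0: r = r^2 mod 29 = 10^2 = 13
  bit 4 = 0: r = r^2 mod 29 = 13^2 = 24
  -> s = B^a = 24

Answer: 24 15 24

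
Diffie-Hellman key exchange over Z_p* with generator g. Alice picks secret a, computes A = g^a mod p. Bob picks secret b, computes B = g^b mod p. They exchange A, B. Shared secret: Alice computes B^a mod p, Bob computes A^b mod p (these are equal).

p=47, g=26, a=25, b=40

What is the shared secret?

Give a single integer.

A = 26^25 mod 47  (bits of 25 = 11001)
  bit 0 = 1: r = r^2 * 26 mod 47 = 1^2 * 26 = 1*26 = 26
  bit 1 = 1: r = r^2 * 26 mod 47 = 26^2 * 26 = 18*26 = 45
  bit 2 = 0: r = r^2 mod 47 = 45^2 = 4
  bit 3 = 0: r = r^2 mod 47 = 4^2 = 16
  bit 4 = 1: r = r^2 * 26 mod 47 = 16^2 * 26 = 21*26 = 29
  -> A = 29
B = 26^40 mod 47  (bits of 40 = 101000)
  bit 0 = 1: r = r^2 * 26 mod 47 = 1^2 * 26 = 1*26 = 26
  bit 1 = 0: r = r^2 mod 47 = 26^2 = 18
  bit 2 = 1: r = r^2 * 26 mod 47 = 18^2 * 26 = 42*26 = 11
  bit 3 = 0: r = r^2 mod 47 = 11^2 = 27
  bit 4 = 0: r = r^2 mod 47 = 27^2 = 24
  bit 5 = 0: r = r^2 mod 47 = 24^2 = 12
  -> B = 12
s = B^a = 12^25 mod 47  (bits of 25 = 11001)
  bit 0 = 1: r = r^2 * 12 mod 47 = 1^2 * 12 = 1*12 = 12
  bit 1 = 1: r = r^2 * 12 mod 47 = 12^2 * 12 = 3*12 = 36
  bit 2 = 0: r = r^2 mod 47 = 36^2 = 27
  bit 3 = 0: r = r^2 mod 47 = 27^2 = 24
  bit 4 = 1: r = r^2 * 12 mod 47 = 24^2 * 12 = 12*12 = 3
  -> s = B^a = 3

Answer: 3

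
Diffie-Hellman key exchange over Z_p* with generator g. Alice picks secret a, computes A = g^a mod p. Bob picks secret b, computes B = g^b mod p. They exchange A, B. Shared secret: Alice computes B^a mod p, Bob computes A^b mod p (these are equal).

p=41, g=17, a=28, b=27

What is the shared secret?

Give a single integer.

A = 17^28 mod 41  (bits of 28 = 11100)
  bit 0 = 1: r = r^2 * 17 mod 41 = 1^2 * 17 = 1*17 = 17
  bit 1 = 1: r = r^2 * 17 mod 41 = 17^2 * 17 = 2*17 = 34
  bit 2 = 1: r = r^2 * 17 mod 41 = 34^2 * 17 = 8*17 = 13
  bit 3 = 0: r = r^2 mod 41 = 13^2 = 5
  bit 4 = 0: r = r^2 mod 41 = 5^2 = 25
  -> A = 25
B = 17^27 mod 41  (bits of 27 = 11011)
  bit 0 = 1: r = r^2 * 17 mod 41 = 1^2 * 17 = 1*17 = 17
  bit 1 = 1: r = r^2 * 17 mod 41 = 17^2 * 17 = 2*17 = 34
  bit 2 = 0: r = r^2 mod 41 = 34^2 = 8
  bit 3 = 1: r = r^2 * 17 mod 41 = 8^2 * 17 = 23*17 = 22
  bit 4 = 1: r = r^2 * 17 mod 41 = 22^2 * 17 = 33*17 = 28
  -> B = 28
s = B^a = 28^28 mod 41  (bits of 28 = 11100)
  bit 0 = 1: r = r^2 * 28 mod 41 = 1^2 * 28 = 1*28 = 28
  bit 1 = 1: r = r^2 * 28 mod 41 = 28^2 * 28 = 5*28 = 17
  bit 2 = 1: r = r^2 * 28 mod 41 = 17^2 * 28 = 2*28 = 15
  bit 3 = 0: r = r^2 mod 41 = 15^2 = 20
  bit 4 = 0: r = r^2 mod 41 = 20^2 = 31
  -> s = B^a = 31

Answer: 31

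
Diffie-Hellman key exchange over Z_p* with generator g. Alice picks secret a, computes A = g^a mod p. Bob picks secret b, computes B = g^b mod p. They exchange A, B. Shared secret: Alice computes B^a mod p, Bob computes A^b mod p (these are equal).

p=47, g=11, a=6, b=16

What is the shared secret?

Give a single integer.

A = 11^6 mod 47  (bits of 6 = 110)
  bit 0 = 1: r = r^2 * 11 mod 47 = 1^2 * 11 = 1*11 = 11
  bit 1 = 1: r = r^2 * 11 mod 47 = 11^2 * 11 = 27*11 = 15
  bit 2 = 0: r = r^2 mod 47 = 15^2 = 37
  -> A = 37
B = 11^16 mod 47  (bits of 16 = 10000)
  bit 0 = 1: r = r^2 * 11 mod 47 = 1^2 * 11 = 1*11 = 11
  bit 1 = 0: r = r^2 mod 47 = 11^2 = 27
  bit 2 = 0: r = r^2 mod 47 = 27^2 = 24
  bit 3 = 0: r = r^2 mod 47 = 24^2 = 12
  bit 4 = 0: r = r^2 mod 47 = 12^2 = 3
  -> B = 3
s = B^a = 3^6 mod 47  (bits of 6 = 110)
  bit 0 = 1: r = r^2 * 3 mod 47 = 1^2 * 3 = 1*3 = 3
  bit 1 = 1: r = r^2 * 3 mod 47 = 3^2 * 3 = 9*3 = 27
  bit 2 = 0: r = r^2 mod 47 = 27^2 = 24
  -> s = B^a = 24

Answer: 24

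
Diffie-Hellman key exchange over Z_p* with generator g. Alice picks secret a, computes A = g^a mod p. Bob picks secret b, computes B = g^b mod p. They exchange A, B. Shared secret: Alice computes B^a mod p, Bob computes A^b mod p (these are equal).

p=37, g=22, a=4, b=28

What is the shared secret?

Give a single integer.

Answer: 9

Derivation:
A = 22^4 mod 37  (bits of 4 = 100)
  bit 0 = 1: r = r^2 * 22 mod 37 = 1^2 * 22 = 1*22 = 22
  bit 1 = 0: r = r^2 mod 37 = 22^2 = 3
  bit 2 = 0: r = r^2 mod 37 = 3^2 = 9
  -> A = 9
B = 22^28 mod 37  (bits of 28 = 11100)
  bit 0 = 1: r = r^2 * 22 mod 37 = 1^2 * 22 = 1*22 = 22
  bit 1 = 1: r = r^2 * 22 mod 37 = 22^2 * 22 = 3*22 = 29
  bit 2 = 1: r = r^2 * 22 mod 37 = 29^2 * 22 = 27*22 = 2
  bit 3 = 0: r = r^2 mod 37 = 2^2 = 4
  bit 4 = 0: r = r^2 mod 37 = 4^2 = 16
  -> B = 16
s = B^a = 16^4 mod 37  (bits of 4 = 100)
  bit 0 = 1: r = r^2 * 16 mod 37 = 1^2 * 16 = 1*16 = 16
  bit 1 = 0: r = r^2 mod 37 = 16^2 = 34
  bit 2 = 0: r = r^2 mod 37 = 34^2 = 9
  -> s = B^a = 9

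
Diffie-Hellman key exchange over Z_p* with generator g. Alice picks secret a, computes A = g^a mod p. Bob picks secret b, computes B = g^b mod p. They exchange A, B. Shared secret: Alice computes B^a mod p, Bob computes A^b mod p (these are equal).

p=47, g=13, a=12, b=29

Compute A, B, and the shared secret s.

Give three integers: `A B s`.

A = 13^12 mod 47  (bits of 12 = 1100)
  bit 0 = 1: r = r^2 * 13 mod 47 = 1^2 * 13 = 1*13 = 13
  bit 1 = 1: r = r^2 * 13 mod 47 = 13^2 * 13 = 28*13 = 35
  bit 2 = 0: r = r^2 mod 47 = 35^2 = 3
  bit 3 = 0: r = r^2 mod 47 = 3^2 = 9
  -> A = 9
B = 13^29 mod 47  (bits of 29 = 11101)
  bit 0 = 1: r = r^2 * 13 mod 47 = 1^2 * 13 = 1*13 = 13
  bit 1 = 1: r = r^2 * 13 mod 47 = 13^2 * 13 = 28*13 = 35
  bit 2 = 1: r = r^2 * 13 mod 47 = 35^2 * 13 = 3*13 = 39
  bit 3 = 0: r = r^2 mod 47 = 39^2 = 17
  bit 4 = 1: r = r^2 * 13 mod 47 = 17^2 * 13 = 7*13 = 44
  -> B = 44
s = B^a = 44^12 mod 47  (bits of 12 = 1100)
  bit 0 = 1: r = r^2 * 44 mod 47 = 1^2 * 44 = 1*44 = 44
  bit 1 = 1: r = r^2 * 44 mod 47 = 44^2 * 44 = 9*44 = 20
  bit 2 = 0: r = r^2 mod 47 = 20^2 = 24
  bit 3 = 0: r = r^2 mod 47 = 24^2 = 12
  -> s = B^a = 12

Answer: 9 44 12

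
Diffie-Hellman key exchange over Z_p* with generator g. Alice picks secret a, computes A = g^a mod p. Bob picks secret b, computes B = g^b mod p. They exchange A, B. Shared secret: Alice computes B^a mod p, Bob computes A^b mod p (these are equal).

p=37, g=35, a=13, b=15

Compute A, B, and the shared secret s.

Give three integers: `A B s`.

Answer: 22 14 14

Derivation:
A = 35^13 mod 37  (bits of 13 = 1101)
  bit 0 = 1: r = r^2 * 35 mod 37 = 1^2 * 35 = 1*35 = 35
  bit 1 = 1: r = r^2 * 35 mod 37 = 35^2 * 35 = 4*35 = 29
  bit 2 = 0: r = r^2 mod 37 = 29^2 = 27
  bit 3 = 1: r = r^2 * 35 mod 37 = 27^2 * 35 = 26*35 = 22
  -> A = 22
B = 35^15 mod 37  (bits of 15 = 1111)
  bit 0 = 1: r = r^2 * 35 mod 37 = 1^2 * 35 = 1*35 = 35
  bit 1 = 1: r = r^2 * 35 mod 37 = 35^2 * 35 = 4*35 = 29
  bit 2 = 1: r = r^2 * 35 mod 37 = 29^2 * 35 = 27*35 = 20
  bit 3 = 1: r = r^2 * 35 mod 37 = 20^2 * 35 = 30*35 = 14
  -> B = 14
s = B^a = 14^13 mod 37  (bits of 13 = 1101)
  bit 0 = 1: r = r^2 * 14 mod 37 = 1^2 * 14 = 1*14 = 14
  bit 1 = 1: r = r^2 * 14 mod 37 = 14^2 * 14 = 11*14 = 6
  bit 2 = 0: r = r^2 mod 37 = 6^2 = 36
  bit 3 = 1: r = r^2 * 14 mod 37 = 36^2 * 14 = 1*14 = 14
  -> s = B^a = 14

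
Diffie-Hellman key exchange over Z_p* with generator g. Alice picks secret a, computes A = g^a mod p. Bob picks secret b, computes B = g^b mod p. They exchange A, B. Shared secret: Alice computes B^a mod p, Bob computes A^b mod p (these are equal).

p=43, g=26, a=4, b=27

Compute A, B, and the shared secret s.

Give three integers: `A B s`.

Answer: 15 8 11

Derivation:
A = 26^4 mod 43  (bits of 4 = 100)
  bit 0 = 1: r = r^2 * 26 mod 43 = 1^2 * 26 = 1*26 = 26
  bit 1 = 0: r = r^2 mod 43 = 26^2 = 31
  bit 2 = 0: r = r^2 mod 43 = 31^2 = 15
  -> A = 15
B = 26^27 mod 43  (bits of 27 = 11011)
  bit 0 = 1: r = r^2 * 26 mod 43 = 1^2 * 26 = 1*26 = 26
  bit 1 = 1: r = r^2 * 26 mod 43 = 26^2 * 26 = 31*26 = 32
  bit 2 = 0: r = r^2 mod 43 = 32^2 = 35
  bit 3 = 1: r = r^2 * 26 mod 43 = 35^2 * 26 = 21*26 = 30
  bit 4 = 1: r = r^2 * 26 mod 43 = 30^2 * 26 = 40*26 = 8
  -> B = 8
s = B^a = 8^4 mod 43  (bits of 4 = 100)
  bit 0 = 1: r = r^2 * 8 mod 43 = 1^2 * 8 = 1*8 = 8
  bit 1 = 0: r = r^2 mod 43 = 8^2 = 21
  bit 2 = 0: r = r^2 mod 43 = 21^2 = 11
  -> s = B^a = 11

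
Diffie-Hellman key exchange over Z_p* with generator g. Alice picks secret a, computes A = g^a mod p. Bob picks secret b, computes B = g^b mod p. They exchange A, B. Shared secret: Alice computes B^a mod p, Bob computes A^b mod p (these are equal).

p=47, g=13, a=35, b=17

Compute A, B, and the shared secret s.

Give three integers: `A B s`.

A = 13^35 mod 47  (bits of 35 = 100011)
  bit 0 = 1: r = r^2 * 13 mod 47 = 1^2 * 13 = 1*13 = 13
  bit 1 = 0: r = r^2 mod 47 = 13^2 = 28
  bit 2 = 0: r = r^2 mod 47 = 28^2 = 32
  bit 3 = 0: r = r^2 mod 47 = 32^2 = 37
  bit 4 = 1: r = r^2 * 13 mod 47 = 37^2 * 13 = 6*13 = 31
  bit 5 = 1: r = r^2 * 13 mod 47 = 31^2 * 13 = 21*13 = 38
  -> A = 38
B = 13^17 mod 47  (bits of 17 = 10001)
  bit 0 = 1: r = r^2 * 13 mod 47 = 1^2 * 13 = 1*13 = 13
  bit 1 = 0: r = r^2 mod 47 = 13^2 = 28
  bit 2 = 0: r = r^2 mod 47 = 28^2 = 32
  bit 3 = 0: r = r^2 mod 47 = 32^2 = 37
  bit 4 = 1: r = r^2 * 13 mod 47 = 37^2 * 13 = 6*13 = 31
  -> B = 31
s = B^a = 31^35 mod 47  (bits of 35 = 100011)
  bit 0 = 1: r = r^2 * 31 mod 47 = 1^2 * 31 = 1*31 = 31
  bit 1 = 0: r = r^2 mod 47 = 31^2 = 21
  bit 2 = 0: r = r^2 mod 47 = 21^2 = 18
  bit 3 = 0: r = r^2 mod 47 = 18^2 = 42
  bit 4 = 1: r = r^2 * 31 mod 47 = 42^2 * 31 = 25*31 = 23
  bit 5 = 1: r = r^2 * 31 mod 47 = 23^2 * 31 = 12*31 = 43
  -> s = B^a = 43

Answer: 38 31 43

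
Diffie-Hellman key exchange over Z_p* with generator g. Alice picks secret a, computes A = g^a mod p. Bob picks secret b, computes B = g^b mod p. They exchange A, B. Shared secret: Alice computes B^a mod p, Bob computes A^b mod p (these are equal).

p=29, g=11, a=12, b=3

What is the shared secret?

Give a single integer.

A = 11^12 mod 29  (bits of 12 = 1100)
  bit 0 = 1: r = r^2 * 11 mod 29 = 1^2 * 11 = 1*11 = 11
  bit 1 = 1: r = r^2 * 11 mod 29 = 11^2 * 11 = 5*11 = 26
  bit 2 = 0: r = r^2 mod 29 = 26^2 = 9
  bit 3 = 0: r = r^2 mod 29 = 9^2 = 23
  -> A = 23
B = 11^3 mod 29  (bits of 3 = 11)
  bit 0 = 1: r = r^2 * 11 mod 29 = 1^2 * 11 = 1*11 = 11
  bit 1 = 1: r = r^2 * 11 mod 29 = 11^2 * 11 = 5*11 = 26
  -> B = 26
s = B^a = 26^12 mod 29  (bits of 12 = 1100)
  bit 0 = 1: r = r^2 * 26 mod 29 = 1^2 * 26 = 1*26 = 26
  bit 1 = 1: r = r^2 * 26 mod 29 = 26^2 * 26 = 9*26 = 2
  bit 2 = 0: r = r^2 mod 29 = 2^2 = 4
  bit 3 = 0: r = r^2 mod 29 = 4^2 = 16
  -> s = B^a = 16

Answer: 16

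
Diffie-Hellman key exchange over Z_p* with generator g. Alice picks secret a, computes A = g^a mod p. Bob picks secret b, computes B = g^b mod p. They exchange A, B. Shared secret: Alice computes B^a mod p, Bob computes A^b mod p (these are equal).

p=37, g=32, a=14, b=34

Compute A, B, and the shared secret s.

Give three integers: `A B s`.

A = 32^14 mod 37  (bits of 14 = 1110)
  bit 0 = 1: r = r^2 * 32 mod 37 = 1^2 * 32 = 1*32 = 32
  bit 1 = 1: r = r^2 * 32 mod 37 = 32^2 * 32 = 25*32 = 23
  bit 2 = 1: r = r^2 * 32 mod 37 = 23^2 * 32 = 11*32 = 19
  bit 3 = 0: r = r^2 mod 37 = 19^2 = 28
  -> A = 28
B = 32^34 mod 37  (bits of 34 = 100010)
  bit 0 = 1: r = r^2 * 32 mod 37 = 1^2 * 32 = 1*32 = 32
  bit 1 = 0: r = r^2 mod 37 = 32^2 = 25
  bit 2 = 0: r = r^2 mod 37 = 25^2 = 33
  bit 3 = 0: r = r^2 mod 37 = 33^2 = 16
  bit 4 = 1: r = r^2 * 32 mod 37 = 16^2 * 32 = 34*32 = 15
  bit 5 = 0: r = r^2 mod 37 = 15^2 = 3
  -> B = 3
s = B^a = 3^14 mod 37  (bits of 14 = 1110)
  bit 0 = 1: r = r^2 * 3 mod 37 = 1^2 * 3 = 1*3 = 3
  bit 1 = 1: r = r^2 * 3 mod 37 = 3^2 * 3 = 9*3 = 27
  bit 2 = 1: r = r^2 * 3 mod 37 = 27^2 * 3 = 26*3 = 4
  bit 3 = 0: r = r^2 mod 37 = 4^2 = 16
  -> s = B^a = 16

Answer: 28 3 16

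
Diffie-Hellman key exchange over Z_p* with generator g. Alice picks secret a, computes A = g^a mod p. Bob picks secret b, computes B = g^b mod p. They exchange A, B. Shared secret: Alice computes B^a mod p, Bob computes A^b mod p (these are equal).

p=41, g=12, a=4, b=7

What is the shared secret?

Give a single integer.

Answer: 23

Derivation:
A = 12^4 mod 41  (bits of 4 = 100)
  bit 0 = 1: r = r^2 * 12 mod 41 = 1^2 * 12 = 1*12 = 12
  bit 1 = 0: r = r^2 mod 41 = 12^2 = 21
  bit 2 = 0: r = r^2 mod 41 = 21^2 = 31
  -> A = 31
B = 12^7 mod 41  (bits of 7 = 111)
  bit 0 = 1: r = r^2 * 12 mod 41 = 1^2 * 12 = 1*12 = 12
  bit 1 = 1: r = r^2 * 12 mod 41 = 12^2 * 12 = 21*12 = 6
  bit 2 = 1: r = r^2 * 12 mod 41 = 6^2 * 12 = 36*12 = 22
  -> B = 22
s = B^a = 22^4 mod 41  (bits of 4 = 100)
  bit 0 = 1: r = r^2 * 22 mod 41 = 1^2 * 22 = 1*22 = 22
  bit 1 = 0: r = r^2 mod 41 = 22^2 = 33
  bit 2 = 0: r = r^2 mod 41 = 33^2 = 23
  -> s = B^a = 23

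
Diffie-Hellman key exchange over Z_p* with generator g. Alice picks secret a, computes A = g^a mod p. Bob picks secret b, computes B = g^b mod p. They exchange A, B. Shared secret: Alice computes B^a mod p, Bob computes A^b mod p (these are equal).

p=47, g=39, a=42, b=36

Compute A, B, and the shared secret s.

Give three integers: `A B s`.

Answer: 27 18 32

Derivation:
A = 39^42 mod 47  (bits of 42 = 101010)
  bit 0 = 1: r = r^2 * 39 mod 47 = 1^2 * 39 = 1*39 = 39
  bit 1 = 0: r = r^2 mod 47 = 39^2 = 17
  bit 2 = 1: r = r^2 * 39 mod 47 = 17^2 * 39 = 7*39 = 38
  bit 3 = 0: r = r^2 mod 47 = 38^2 = 34
  bit 4 = 1: r = r^2 * 39 mod 47 = 34^2 * 39 = 28*39 = 11
  bit 5 = 0: r = r^2 mod 47 = 11^2 = 27
  -> A = 27
B = 39^36 mod 47  (bits of 36 = 100100)
  bit 0 = 1: r = r^2 * 39 mod 47 = 1^2 * 39 = 1*39 = 39
  bit 1 = 0: r = r^2 mod 47 = 39^2 = 17
  bit 2 = 0: r = r^2 mod 47 = 17^2 = 7
  bit 3 = 1: r = r^2 * 39 mod 47 = 7^2 * 39 = 2*39 = 31
  bit 4 = 0: r = r^2 mod 47 = 31^2 = 21
  bit 5 = 0: r = r^2 mod 47 = 21^2 = 18
  -> B = 18
s = B^a = 18^42 mod 47  (bits of 42 = 101010)
  bit 0 = 1: r = r^2 * 18 mod 47 = 1^2 * 18 = 1*18 = 18
  bit 1 = 0: r = r^2 mod 47 = 18^2 = 42
  bit 2 = 1: r = r^2 * 18 mod 47 = 42^2 * 18 = 25*18 = 27
  bit 3 = 0: r = r^2 mod 47 = 27^2 = 24
  bit 4 = 1: r = r^2 * 18 mod 47 = 24^2 * 18 = 12*18 = 28
  bit 5 = 0: r = r^2 mod 47 = 28^2 = 32
  -> s = B^a = 32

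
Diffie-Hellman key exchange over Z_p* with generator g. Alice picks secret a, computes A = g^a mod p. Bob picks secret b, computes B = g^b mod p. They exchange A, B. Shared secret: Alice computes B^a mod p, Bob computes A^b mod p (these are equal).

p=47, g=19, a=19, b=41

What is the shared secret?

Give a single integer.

Answer: 31

Derivation:
A = 19^19 mod 47  (bits of 19 = 10011)
  bit 0 = 1: r = r^2 * 19 mod 47 = 1^2 * 19 = 1*19 = 19
  bit 1 = 0: r = r^2 mod 47 = 19^2 = 32
  bit 2 = 0: r = r^2 mod 47 = 32^2 = 37
  bit 3 = 1: r = r^2 * 19 mod 47 = 37^2 * 19 = 6*19 = 20
  bit 4 = 1: r = r^2 * 19 mod 47 = 20^2 * 19 = 24*19 = 33
  -> A = 33
B = 19^41 mod 47  (bits of 41 = 101001)
  bit 0 = 1: r = r^2 * 19 mod 47 = 1^2 * 19 = 1*19 = 19
  bit 1 = 0: r = r^2 mod 47 = 19^2 = 32
  bit 2 = 1: r = r^2 * 19 mod 47 = 32^2 * 19 = 37*19 = 45
  bit 3 = 0: r = r^2 mod 47 = 45^2 = 4
  bit 4 = 0: r = r^2 mod 47 = 4^2 = 16
  bit 5 = 1: r = r^2 * 19 mod 47 = 16^2 * 19 = 21*19 = 23
  -> B = 23
s = B^a = 23^19 mod 47  (bits of 19 = 10011)
  bit 0 = 1: r = r^2 * 23 mod 47 = 1^2 * 23 = 1*23 = 23
  bit 1 = 0: r = r^2 mod 47 = 23^2 = 12
  bit 2 = 0: r = r^2 mod 47 = 12^2 = 3
  bit 3 = 1: r = r^2 * 23 mod 47 = 3^2 * 23 = 9*23 = 19
  bit 4 = 1: r = r^2 * 23 mod 47 = 19^2 * 23 = 32*23 = 31
  -> s = B^a = 31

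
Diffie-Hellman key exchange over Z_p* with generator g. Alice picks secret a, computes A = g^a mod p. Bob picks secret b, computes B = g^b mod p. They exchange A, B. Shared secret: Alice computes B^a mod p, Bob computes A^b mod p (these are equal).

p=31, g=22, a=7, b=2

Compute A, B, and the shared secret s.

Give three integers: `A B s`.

A = 22^7 mod 31  (bits of 7 = 111)
  bit 0 = 1: r = r^2 * 22 mod 31 = 1^2 * 22 = 1*22 = 22
  bit 1 = 1: r = r^2 * 22 mod 31 = 22^2 * 22 = 19*22 = 15
  bit 2 = 1: r = r^2 * 22 mod 31 = 15^2 * 22 = 8*22 = 21
  -> A = 21
B = 22^2 mod 31  (bits of 2 = 10)
  bit 0 = 1: r = r^2 * 22 mod 31 = 1^2 * 22 = 1*22 = 22
  bit 1 = 0: r = r^2 mod 31 = 22^2 = 19
  -> B = 19
s = B^a = 19^7 mod 31  (bits of 7 = 111)
  bit 0 = 1: r = r^2 * 19 mod 31 = 1^2 * 19 = 1*19 = 19
  bit 1 = 1: r = r^2 * 19 mod 31 = 19^2 * 19 = 20*19 = 8
  bit 2 = 1: r = r^2 * 19 mod 31 = 8^2 * 19 = 2*19 = 7
  -> s = B^a = 7

Answer: 21 19 7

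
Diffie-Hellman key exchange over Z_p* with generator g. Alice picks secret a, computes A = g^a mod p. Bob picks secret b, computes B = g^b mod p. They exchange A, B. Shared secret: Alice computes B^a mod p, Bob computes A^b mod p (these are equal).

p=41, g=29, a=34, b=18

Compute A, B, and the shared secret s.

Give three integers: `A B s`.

A = 29^34 mod 41  (bits of 34 = 100010)
  bit 0 = 1: r = r^2 * 29 mod 41 = 1^2 * 29 = 1*29 = 29
  bit 1 = 0: r = r^2 mod 41 = 29^2 = 21
  bit 2 = 0: r = r^2 mod 41 = 21^2 = 31
  bit 3 = 0: r = r^2 mod 41 = 31^2 = 18
  bit 4 = 1: r = r^2 * 29 mod 41 = 18^2 * 29 = 37*29 = 7
  bit 5 = 0: r = r^2 mod 41 = 7^2 = 8
  -> A = 8
B = 29^18 mod 41  (bits of 18 = 10010)
  bit 0 = 1: r = r^2 * 29 mod 41 = 1^2 * 29 = 1*29 = 29
  bit 1 = 0: r = r^2 mod 41 = 29^2 = 21
  bit 2 = 0: r = r^2 mod 41 = 21^2 = 31
  bit 3 = 1: r = r^2 * 29 mod 41 = 31^2 * 29 = 18*29 = 30
  bit 4 = 0: r = r^2 mod 41 = 30^2 = 39
  -> B = 39
s = B^a = 39^34 mod 41  (bits of 34 = 100010)
  bit 0 = 1: r = r^2 * 39 mod 41 = 1^2 * 39 = 1*39 = 39
  bit 1 = 0: r = r^2 mod 41 = 39^2 = 4
  bit 2 = 0: r = r^2 mod 41 = 4^2 = 16
  bit 3 = 0: r = r^2 mod 41 = 16^2 = 10
  bit 4 = 1: r = r^2 * 39 mod 41 = 10^2 * 39 = 18*39 = 5
  bit 5 = 0: r = r^2 mod 41 = 5^2 = 25
  -> s = B^a = 25

Answer: 8 39 25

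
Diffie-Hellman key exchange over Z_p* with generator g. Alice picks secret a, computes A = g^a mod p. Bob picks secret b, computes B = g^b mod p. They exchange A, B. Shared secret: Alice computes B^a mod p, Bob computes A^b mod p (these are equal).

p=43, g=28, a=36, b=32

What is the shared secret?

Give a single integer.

Answer: 41

Derivation:
A = 28^36 mod 43  (bits of 36 = 100100)
  bit 0 = 1: r = r^2 * 28 mod 43 = 1^2 * 28 = 1*28 = 28
  bit 1 = 0: r = r^2 mod 43 = 28^2 = 10
  bit 2 = 0: r = r^2 mod 43 = 10^2 = 14
  bit 3 = 1: r = r^2 * 28 mod 43 = 14^2 * 28 = 24*28 = 27
  bit 4 = 0: r = r^2 mod 43 = 27^2 = 41
  bit 5 = 0: r = r^2 mod 43 = 41^2 = 4
  -> A = 4
B = 28^32 mod 43  (bits of 32 = 100000)
  bit 0 = 1: r = r^2 * 28 mod 43 = 1^2 * 28 = 1*28 = 28
  bit 1 = 0: r = r^2 mod 43 = 28^2 = 10
  bit 2 = 0: r = r^2 mod 43 = 10^2 = 14
  bit 3 = 0: r = r^2 mod 43 = 14^2 = 24
  bit 4 = 0: r = r^2 mod 43 = 24^2 = 17
  bit 5 = 0: r = r^2 mod 43 = 17^2 = 31
  -> B = 31
s = B^a = 31^36 mod 43  (bits of 36 = 100100)
  bit 0 = 1: r = r^2 * 31 mod 43 = 1^2 * 31 = 1*31 = 31
  bit 1 = 0: r = r^2 mod 43 = 31^2 = 15
  bit 2 = 0: r = r^2 mod 43 = 15^2 = 10
  bit 3 = 1: r = r^2 * 31 mod 43 = 10^2 * 31 = 14*31 = 4
  bit 4 = 0: r = r^2 mod 43 = 4^2 = 16
  bit 5 = 0: r = r^2 mod 43 = 16^2 = 41
  -> s = B^a = 41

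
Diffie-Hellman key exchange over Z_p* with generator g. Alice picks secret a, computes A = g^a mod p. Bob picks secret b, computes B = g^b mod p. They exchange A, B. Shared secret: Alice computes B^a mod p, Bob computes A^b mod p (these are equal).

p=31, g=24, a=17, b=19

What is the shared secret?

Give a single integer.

Answer: 21

Derivation:
A = 24^17 mod 31  (bits of 17 = 10001)
  bit 0 = 1: r = r^2 * 24 mod 31 = 1^2 * 24 = 1*24 = 24
  bit 1 = 0: r = r^2 mod 31 = 24^2 = 18
  bit 2 = 0: r = r^2 mod 31 = 18^2 = 14
  bit 3 = 0: r = r^2 mod 31 = 14^2 = 10
  bit 4 = 1: r = r^2 * 24 mod 31 = 10^2 * 24 = 7*24 = 13
  -> A = 13
B = 24^19 mod 31  (bits of 19 = 10011)
  bit 0 = 1: r = r^2 * 24 mod 31 = 1^2 * 24 = 1*24 = 24
  bit 1 = 0: r = r^2 mod 31 = 24^2 = 18
  bit 2 = 0: r = r^2 mod 31 = 18^2 = 14
  bit 3 = 1: r = r^2 * 24 mod 31 = 14^2 * 24 = 10*24 = 23
  bit 4 = 1: r = r^2 * 24 mod 31 = 23^2 * 24 = 2*24 = 17
  -> B = 17
s = B^a = 17^17 mod 31  (bits of 17 = 10001)
  bit 0 = 1: r = r^2 * 17 mod 31 = 1^2 * 17 = 1*17 = 17
  bit 1 = 0: r = r^2 mod 31 = 17^2 = 10
  bit 2 = 0: r = r^2 mod 31 = 10^2 = 7
  bit 3 = 0: r = r^2 mod 31 = 7^2 = 18
  bit 4 = 1: r = r^2 * 17 mod 31 = 18^2 * 17 = 14*17 = 21
  -> s = B^a = 21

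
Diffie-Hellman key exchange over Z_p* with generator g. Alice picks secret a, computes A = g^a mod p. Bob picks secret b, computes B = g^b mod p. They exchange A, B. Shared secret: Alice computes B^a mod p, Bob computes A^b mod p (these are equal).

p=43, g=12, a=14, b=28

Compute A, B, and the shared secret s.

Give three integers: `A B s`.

Answer: 36 6 36

Derivation:
A = 12^14 mod 43  (bits of 14 = 1110)
  bit 0 = 1: r = r^2 * 12 mod 43 = 1^2 * 12 = 1*12 = 12
  bit 1 = 1: r = r^2 * 12 mod 43 = 12^2 * 12 = 15*12 = 8
  bit 2 = 1: r = r^2 * 12 mod 43 = 8^2 * 12 = 21*12 = 37
  bit 3 = 0: r = r^2 mod 43 = 37^2 = 36
  -> A = 36
B = 12^28 mod 43  (bits of 28 = 11100)
  bit 0 = 1: r = r^2 * 12 mod 43 = 1^2 * 12 = 1*12 = 12
  bit 1 = 1: r = r^2 * 12 mod 43 = 12^2 * 12 = 15*12 = 8
  bit 2 = 1: r = r^2 * 12 mod 43 = 8^2 * 12 = 21*12 = 37
  bit 3 = 0: r = r^2 mod 43 = 37^2 = 36
  bit 4 = 0: r = r^2 mod 43 = 36^2 = 6
  -> B = 6
s = B^a = 6^14 mod 43  (bits of 14 = 1110)
  bit 0 = 1: r = r^2 * 6 mod 43 = 1^2 * 6 = 1*6 = 6
  bit 1 = 1: r = r^2 * 6 mod 43 = 6^2 * 6 = 36*6 = 1
  bit 2 = 1: r = r^2 * 6 mod 43 = 1^2 * 6 = 1*6 = 6
  bit 3 = 0: r = r^2 mod 43 = 6^2 = 36
  -> s = B^a = 36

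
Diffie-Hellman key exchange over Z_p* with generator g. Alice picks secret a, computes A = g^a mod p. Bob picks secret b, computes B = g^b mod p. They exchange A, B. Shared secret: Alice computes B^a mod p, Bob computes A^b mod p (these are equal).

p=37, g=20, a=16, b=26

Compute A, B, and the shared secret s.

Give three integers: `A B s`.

Answer: 16 4 7

Derivation:
A = 20^16 mod 37  (bits of 16 = 10000)
  bit 0 = 1: r = r^2 * 20 mod 37 = 1^2 * 20 = 1*20 = 20
  bit 1 = 0: r = r^2 mod 37 = 20^2 = 30
  bit 2 = 0: r = r^2 mod 37 = 30^2 = 12
  bit 3 = 0: r = r^2 mod 37 = 12^2 = 33
  bit 4 = 0: r = r^2 mod 37 = 33^2 = 16
  -> A = 16
B = 20^26 mod 37  (bits of 26 = 11010)
  bit 0 = 1: r = r^2 * 20 mod 37 = 1^2 * 20 = 1*20 = 20
  bit 1 = 1: r = r^2 * 20 mod 37 = 20^2 * 20 = 30*20 = 8
  bit 2 = 0: r = r^2 mod 37 = 8^2 = 27
  bit 3 = 1: r = r^2 * 20 mod 37 = 27^2 * 20 = 26*20 = 2
  bit 4 = 0: r = r^2 mod 37 = 2^2 = 4
  -> B = 4
s = B^a = 4^16 mod 37  (bits of 16 = 10000)
  bit 0 = 1: r = r^2 * 4 mod 37 = 1^2 * 4 = 1*4 = 4
  bit 1 = 0: r = r^2 mod 37 = 4^2 = 16
  bit 2 = 0: r = r^2 mod 37 = 16^2 = 34
  bit 3 = 0: r = r^2 mod 37 = 34^2 = 9
  bit 4 = 0: r = r^2 mod 37 = 9^2 = 7
  -> s = B^a = 7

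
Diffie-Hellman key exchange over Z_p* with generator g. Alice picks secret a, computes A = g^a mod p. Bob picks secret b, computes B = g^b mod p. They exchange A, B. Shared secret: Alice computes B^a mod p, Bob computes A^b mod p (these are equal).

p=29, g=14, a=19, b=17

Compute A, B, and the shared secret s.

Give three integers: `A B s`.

Answer: 10 11 15

Derivation:
A = 14^19 mod 29  (bits of 19 = 10011)
  bit 0 = 1: r = r^2 * 14 mod 29 = 1^2 * 14 = 1*14 = 14
  bit 1 = 0: r = r^2 mod 29 = 14^2 = 22
  bit 2 = 0: r = r^2 mod 29 = 22^2 = 20
  bit 3 = 1: r = r^2 * 14 mod 29 = 20^2 * 14 = 23*14 = 3
  bit 4 = 1: r = r^2 * 14 mod 29 = 3^2 * 14 = 9*14 = 10
  -> A = 10
B = 14^17 mod 29  (bits of 17 = 10001)
  bit 0 = 1: r = r^2 * 14 mod 29 = 1^2 * 14 = 1*14 = 14
  bit 1 = 0: r = r^2 mod 29 = 14^2 = 22
  bit 2 = 0: r = r^2 mod 29 = 22^2 = 20
  bit 3 = 0: r = r^2 mod 29 = 20^2 = 23
  bit 4 = 1: r = r^2 * 14 mod 29 = 23^2 * 14 = 7*14 = 11
  -> B = 11
s = B^a = 11^19 mod 29  (bits of 19 = 10011)
  bit 0 = 1: r = r^2 * 11 mod 29 = 1^2 * 11 = 1*11 = 11
  bit 1 = 0: r = r^2 mod 29 = 11^2 = 5
  bit 2 = 0: r = r^2 mod 29 = 5^2 = 25
  bit 3 = 1: r = r^2 * 11 mod 29 = 25^2 * 11 = 16*11 = 2
  bit 4 = 1: r = r^2 * 11 mod 29 = 2^2 * 11 = 4*11 = 15
  -> s = B^a = 15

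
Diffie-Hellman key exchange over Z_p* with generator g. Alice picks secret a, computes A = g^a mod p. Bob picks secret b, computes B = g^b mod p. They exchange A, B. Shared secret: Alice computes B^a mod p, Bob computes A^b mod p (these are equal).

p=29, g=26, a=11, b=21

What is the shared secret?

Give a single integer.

Answer: 17

Derivation:
A = 26^11 mod 29  (bits of 11 = 1011)
  bit 0 = 1: r = r^2 * 26 mod 29 = 1^2 * 26 = 1*26 = 26
  bit 1 = 0: r = r^2 mod 29 = 26^2 = 9
  bit 2 = 1: r = r^2 * 26 mod 29 = 9^2 * 26 = 23*26 = 18
  bit 3 = 1: r = r^2 * 26 mod 29 = 18^2 * 26 = 5*26 = 14
  -> A = 14
B = 26^21 mod 29  (bits of 21 = 10101)
  bit 0 = 1: r = r^2 * 26 mod 29 = 1^2 * 26 = 1*26 = 26
  bit 1 = 0: r = r^2 mod 29 = 26^2 = 9
  bit 2 = 1: r = r^2 * 26 mod 29 = 9^2 * 26 = 23*26 = 18
  bit 3 = 0: r = r^2 mod 29 = 18^2 = 5
  bit 4 = 1: r = r^2 * 26 mod 29 = 5^2 * 26 = 25*26 = 12
  -> B = 12
s = B^a = 12^11 mod 29  (bits of 11 = 1011)
  bit 0 = 1: r = r^2 * 12 mod 29 = 1^2 * 12 = 1*12 = 12
  bit 1 = 0: r = r^2 mod 29 = 12^2 = 28
  bit 2 = 1: r = r^2 * 12 mod 29 = 28^2 * 12 = 1*12 = 12
  bit 3 = 1: r = r^2 * 12 mod 29 = 12^2 * 12 = 28*12 = 17
  -> s = B^a = 17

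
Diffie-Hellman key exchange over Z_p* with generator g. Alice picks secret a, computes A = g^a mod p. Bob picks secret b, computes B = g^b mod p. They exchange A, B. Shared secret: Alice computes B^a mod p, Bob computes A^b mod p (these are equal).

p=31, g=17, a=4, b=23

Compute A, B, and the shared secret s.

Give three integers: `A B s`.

A = 17^4 mod 31  (bits of 4 = 100)
  bit 0 = 1: r = r^2 * 17 mod 31 = 1^2 * 17 = 1*17 = 17
  bit 1 = 0: r = r^2 mod 31 = 17^2 = 10
  bit 2 = 0: r = r^2 mod 31 = 10^2 = 7
  -> A = 7
B = 17^23 mod 31  (bits of 23 = 10111)
  bit 0 = 1: r = r^2 * 17 mod 31 = 1^2 * 17 = 1*17 = 17
  bit 1 = 0: r = r^2 mod 31 = 17^2 = 10
  bit 2 = 1: r = r^2 * 17 mod 31 = 10^2 * 17 = 7*17 = 26
  bit 3 = 1: r = r^2 * 17 mod 31 = 26^2 * 17 = 25*17 = 22
  bit 4 = 1: r = r^2 * 17 mod 31 = 22^2 * 17 = 19*17 = 13
  -> B = 13
s = B^a = 13^4 mod 31  (bits of 4 = 100)
  bit 0 = 1: r = r^2 * 13 mod 31 = 1^2 * 13 = 1*13 = 13
  bit 1 = 0: r = r^2 mod 31 = 13^2 = 14
  bit 2 = 0: r = r^2 mod 31 = 14^2 = 10
  -> s = B^a = 10

Answer: 7 13 10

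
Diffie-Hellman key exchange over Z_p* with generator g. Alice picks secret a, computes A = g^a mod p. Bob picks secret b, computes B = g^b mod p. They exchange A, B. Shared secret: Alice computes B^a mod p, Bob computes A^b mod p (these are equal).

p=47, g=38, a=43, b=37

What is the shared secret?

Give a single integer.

A = 38^43 mod 47  (bits of 43 = 101011)
  bit 0 = 1: r = r^2 * 38 mod 47 = 1^2 * 38 = 1*38 = 38
  bit 1 = 0: r = r^2 mod 47 = 38^2 = 34
  bit 2 = 1: r = r^2 * 38 mod 47 = 34^2 * 38 = 28*38 = 30
  bit 3 = 0: r = r^2 mod 47 = 30^2 = 7
  bit 4 = 1: r = r^2 * 38 mod 47 = 7^2 * 38 = 2*38 = 29
  bit 5 = 1: r = r^2 * 38 mod 47 = 29^2 * 38 = 42*38 = 45
  -> A = 45
B = 38^37 mod 47  (bits of 37 = 100101)
  bit 0 = 1: r = r^2 * 38 mod 47 = 1^2 * 38 = 1*38 = 38
  bit 1 = 0: r = r^2 mod 47 = 38^2 = 34
  bit 2 = 0: r = r^2 mod 47 = 34^2 = 28
  bit 3 = 1: r = r^2 * 38 mod 47 = 28^2 * 38 = 32*38 = 41
  bit 4 = 0: r = r^2 mod 47 = 41^2 = 36
  bit 5 = 1: r = r^2 * 38 mod 47 = 36^2 * 38 = 27*38 = 39
  -> B = 39
s = B^a = 39^43 mod 47  (bits of 43 = 101011)
  bit 0 = 1: r = r^2 * 39 mod 47 = 1^2 * 39 = 1*39 = 39
  bit 1 = 0: r = r^2 mod 47 = 39^2 = 17
  bit 2 = 1: r = r^2 * 39 mod 47 = 17^2 * 39 = 7*39 = 38
  bit 3 = 0: r = r^2 mod 47 = 38^2 = 34
  bit 4 = 1: r = r^2 * 39 mod 47 = 34^2 * 39 = 28*39 = 11
  bit 5 = 1: r = r^2 * 39 mod 47 = 11^2 * 39 = 27*39 = 19
  -> s = B^a = 19

Answer: 19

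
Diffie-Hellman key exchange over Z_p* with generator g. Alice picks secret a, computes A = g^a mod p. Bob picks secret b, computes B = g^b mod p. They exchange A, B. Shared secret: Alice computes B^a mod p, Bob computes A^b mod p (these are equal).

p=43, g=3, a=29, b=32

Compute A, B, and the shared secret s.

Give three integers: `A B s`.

A = 3^29 mod 43  (bits of 29 = 11101)
  bit 0 = 1: r = r^2 * 3 mod 43 = 1^2 * 3 = 1*3 = 3
  bit 1 = 1: r = r^2 * 3 mod 43 = 3^2 * 3 = 9*3 = 27
  bit 2 = 1: r = r^2 * 3 mod 43 = 27^2 * 3 = 41*3 = 37
  bit 3 = 0: r = r^2 mod 43 = 37^2 = 36
  bit 4 = 1: r = r^2 * 3 mod 43 = 36^2 * 3 = 6*3 = 18
  -> A = 18
B = 3^32 mod 43  (bits of 32 = 100000)
  bit 0 = 1: r = r^2 * 3 mod 43 = 1^2 * 3 = 1*3 = 3
  bit 1 = 0: r = r^2 mod 43 = 3^2 = 9
  bit 2 = 0: r = r^2 mod 43 = 9^2 = 38
  bit 3 = 0: r = r^2 mod 43 = 38^2 = 25
  bit 4 = 0: r = r^2 mod 43 = 25^2 = 23
  bit 5 = 0: r = r^2 mod 43 = 23^2 = 13
  -> B = 13
s = B^a = 13^29 mod 43  (bits of 29 = 11101)
  bit 0 = 1: r = r^2 * 13 mod 43 = 1^2 * 13 = 1*13 = 13
  bit 1 = 1: r = r^2 * 13 mod 43 = 13^2 * 13 = 40*13 = 4
  bit 2 = 1: r = r^2 * 13 mod 43 = 4^2 * 13 = 16*13 = 36
  bit 3 = 0: r = r^2 mod 43 = 36^2 = 6
  bit 4 = 1: r = r^2 * 13 mod 43 = 6^2 * 13 = 36*13 = 38
  -> s = B^a = 38

Answer: 18 13 38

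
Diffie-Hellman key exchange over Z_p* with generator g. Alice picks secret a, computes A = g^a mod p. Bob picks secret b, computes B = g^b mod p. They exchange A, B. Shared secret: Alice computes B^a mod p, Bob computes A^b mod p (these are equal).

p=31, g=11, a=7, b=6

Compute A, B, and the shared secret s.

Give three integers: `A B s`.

A = 11^7 mod 31  (bits of 7 = 111)
  bit 0 = 1: r = r^2 * 11 mod 31 = 1^2 * 11 = 1*11 = 11
  bit 1 = 1: r = r^2 * 11 mod 31 = 11^2 * 11 = 28*11 = 29
  bit 2 = 1: r = r^2 * 11 mod 31 = 29^2 * 11 = 4*11 = 13
  -> A = 13
B = 11^6 mod 31  (bits of 6 = 110)
  bit 0 = 1: r = r^2 * 11 mod 31 = 1^2 * 11 = 1*11 = 11
  bit 1 = 1: r = r^2 * 11 mod 31 = 11^2 * 11 = 28*11 = 29
  bit 2 = 0: r = r^2 mod 31 = 29^2 = 4
  -> B = 4
s = B^a = 4^7 mod 31  (bits of 7 = 111)
  bit 0 = 1: r = r^2 * 4 mod 31 = 1^2 * 4 = 1*4 = 4
  bit 1 = 1: r = r^2 * 4 mod 31 = 4^2 * 4 = 16*4 = 2
  bit 2 = 1: r = r^2 * 4 mod 31 = 2^2 * 4 = 4*4 = 16
  -> s = B^a = 16

Answer: 13 4 16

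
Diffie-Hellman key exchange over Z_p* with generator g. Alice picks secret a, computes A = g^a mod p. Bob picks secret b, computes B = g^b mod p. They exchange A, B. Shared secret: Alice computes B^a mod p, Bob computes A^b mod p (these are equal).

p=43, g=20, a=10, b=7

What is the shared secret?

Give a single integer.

A = 20^10 mod 43  (bits of 10 = 1010)
  bit 0 = 1: r = r^2 * 20 mod 43 = 1^2 * 20 = 1*20 = 20
  bit 1 = 0: r = r^2 mod 43 = 20^2 = 13
  bit 2 = 1: r = r^2 * 20 mod 43 = 13^2 * 20 = 40*20 = 26
  bit 3 = 0: r = r^2 mod 43 = 26^2 = 31
  -> A = 31
B = 20^7 mod 43  (bits of 7 = 111)
  bit 0 = 1: r = r^2 * 20 mod 43 = 1^2 * 20 = 1*20 = 20
  bit 1 = 1: r = r^2 * 20 mod 43 = 20^2 * 20 = 13*20 = 2
  bit 2 = 1: r = r^2 * 20 mod 43 = 2^2 * 20 = 4*20 = 37
  -> B = 37
s = B^a = 37^10 mod 43  (bits of 10 = 1010)
  bit 0 = 1: r = r^2 * 37 mod 43 = 1^2 * 37 = 1*37 = 37
  bit 1 = 0: r = r^2 mod 43 = 37^2 = 36
  bit 2 = 1: r = r^2 * 37 mod 43 = 36^2 * 37 = 6*37 = 7
  bit 3 = 0: r = r^2 mod 43 = 7^2 = 6
  -> s = B^a = 6

Answer: 6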